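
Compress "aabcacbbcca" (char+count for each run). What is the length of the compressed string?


Input: aabcacbbcca
Runs:
  'a' x 2 => "a2"
  'b' x 1 => "b1"
  'c' x 1 => "c1"
  'a' x 1 => "a1"
  'c' x 1 => "c1"
  'b' x 2 => "b2"
  'c' x 2 => "c2"
  'a' x 1 => "a1"
Compressed: "a2b1c1a1c1b2c2a1"
Compressed length: 16

16


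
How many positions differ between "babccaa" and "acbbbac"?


Comparing "babccaa" and "acbbbac" position by position:
  Position 0: 'b' vs 'a' => DIFFER
  Position 1: 'a' vs 'c' => DIFFER
  Position 2: 'b' vs 'b' => same
  Position 3: 'c' vs 'b' => DIFFER
  Position 4: 'c' vs 'b' => DIFFER
  Position 5: 'a' vs 'a' => same
  Position 6: 'a' vs 'c' => DIFFER
Positions that differ: 5

5


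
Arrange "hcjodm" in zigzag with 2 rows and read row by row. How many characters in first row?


Zigzag "hcjodm" into 2 rows:
Placing characters:
  'h' => row 0
  'c' => row 1
  'j' => row 0
  'o' => row 1
  'd' => row 0
  'm' => row 1
Rows:
  Row 0: "hjd"
  Row 1: "com"
First row length: 3

3


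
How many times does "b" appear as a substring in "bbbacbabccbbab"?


Searching for "b" in "bbbacbabccbbab"
Scanning each position:
  Position 0: "b" => MATCH
  Position 1: "b" => MATCH
  Position 2: "b" => MATCH
  Position 3: "a" => no
  Position 4: "c" => no
  Position 5: "b" => MATCH
  Position 6: "a" => no
  Position 7: "b" => MATCH
  Position 8: "c" => no
  Position 9: "c" => no
  Position 10: "b" => MATCH
  Position 11: "b" => MATCH
  Position 12: "a" => no
  Position 13: "b" => MATCH
Total occurrences: 8

8


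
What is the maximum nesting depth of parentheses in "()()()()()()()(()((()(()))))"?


Input: "()()()()()()()(()((()(()))))"
Tracking depth:
  Position 0 '(': depth becomes 1
  Position 1 ')': depth becomes 0
  Position 2 '(': depth becomes 1
  Position 3 ')': depth becomes 0
  Position 4 '(': depth becomes 1
  Position 5 ')': depth becomes 0
  Position 6 '(': depth becomes 1
  Position 7 ')': depth becomes 0
  Position 8 '(': depth becomes 1
  Position 9 ')': depth becomes 0
  Position 10 '(': depth becomes 1
  Position 11 ')': depth becomes 0
  Position 12 '(': depth becomes 1
  Position 13 ')': depth becomes 0
  Position 14 '(': depth becomes 1
  Position 15 '(': depth becomes 2
  Position 16 ')': depth becomes 1
  Position 17 '(': depth becomes 2
  Position 18 '(': depth becomes 3
  Position 19 '(': depth becomes 4
  Position 20 ')': depth becomes 3
  Position 21 '(': depth becomes 4
  Position 22 '(': depth becomes 5
  Position 23 ')': depth becomes 4
  Position 24 ')': depth becomes 3
  Position 25 ')': depth becomes 2
  Position 26 ')': depth becomes 1
  Position 27 ')': depth becomes 0
Maximum depth reached: 5

5


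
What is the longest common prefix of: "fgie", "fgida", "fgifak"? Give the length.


Words: fgie, fgida, fgifak
  Position 0: all 'f' => match
  Position 1: all 'g' => match
  Position 2: all 'i' => match
  Position 3: ('e', 'd', 'f') => mismatch, stop
LCP = "fgi" (length 3)

3


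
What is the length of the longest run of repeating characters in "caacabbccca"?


Input: "caacabbccca"
Scanning for longest run:
  Position 1 ('a'): new char, reset run to 1
  Position 2 ('a'): continues run of 'a', length=2
  Position 3 ('c'): new char, reset run to 1
  Position 4 ('a'): new char, reset run to 1
  Position 5 ('b'): new char, reset run to 1
  Position 6 ('b'): continues run of 'b', length=2
  Position 7 ('c'): new char, reset run to 1
  Position 8 ('c'): continues run of 'c', length=2
  Position 9 ('c'): continues run of 'c', length=3
  Position 10 ('a'): new char, reset run to 1
Longest run: 'c' with length 3

3


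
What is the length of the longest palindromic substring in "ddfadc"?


Input: "ddfadc"
Checking substrings for palindromes:
  [0:2] "dd" (len 2) => palindrome
Longest palindromic substring: "dd" with length 2

2


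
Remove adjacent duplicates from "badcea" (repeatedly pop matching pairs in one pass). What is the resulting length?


Input: badcea
Stack-based adjacent duplicate removal:
  Read 'b': push. Stack: b
  Read 'a': push. Stack: ba
  Read 'd': push. Stack: bad
  Read 'c': push. Stack: badc
  Read 'e': push. Stack: badce
  Read 'a': push. Stack: badcea
Final stack: "badcea" (length 6)

6


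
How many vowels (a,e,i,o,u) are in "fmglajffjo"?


Input: fmglajffjo
Checking each character:
  'f' at position 0: consonant
  'm' at position 1: consonant
  'g' at position 2: consonant
  'l' at position 3: consonant
  'a' at position 4: vowel (running total: 1)
  'j' at position 5: consonant
  'f' at position 6: consonant
  'f' at position 7: consonant
  'j' at position 8: consonant
  'o' at position 9: vowel (running total: 2)
Total vowels: 2

2


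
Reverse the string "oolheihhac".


Input: oolheihhac
Reading characters right to left:
  Position 9: 'c'
  Position 8: 'a'
  Position 7: 'h'
  Position 6: 'h'
  Position 5: 'i'
  Position 4: 'e'
  Position 3: 'h'
  Position 2: 'l'
  Position 1: 'o'
  Position 0: 'o'
Reversed: cahhiehloo

cahhiehloo


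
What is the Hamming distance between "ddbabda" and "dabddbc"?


Comparing "ddbabda" and "dabddbc" position by position:
  Position 0: 'd' vs 'd' => same
  Position 1: 'd' vs 'a' => differ
  Position 2: 'b' vs 'b' => same
  Position 3: 'a' vs 'd' => differ
  Position 4: 'b' vs 'd' => differ
  Position 5: 'd' vs 'b' => differ
  Position 6: 'a' vs 'c' => differ
Total differences (Hamming distance): 5

5


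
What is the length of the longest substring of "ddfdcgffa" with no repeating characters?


Input: "ddfdcgffa"
Sliding window (track last position of each char):
  Position 0 ('d'): window [0,0] length 1 -- new best
  Position 1 ('d'): repeat (last at 0), move window start to 1
  Position 1 ('d'): window [1,1] length 1
  Position 2 ('f'): window [1,2] length 2 -- new best
  Position 3 ('d'): repeat (last at 1), move window start to 2
  Position 3 ('d'): window [2,3] length 2
  Position 4 ('c'): window [2,4] length 3 -- new best
  Position 5 ('g'): window [2,5] length 4 -- new best
  Position 6 ('f'): repeat (last at 2), move window start to 3
  Position 6 ('f'): window [3,6] length 4
  Position 7 ('f'): repeat (last at 6), move window start to 7
  Position 7 ('f'): window [7,7] length 1
  Position 8 ('a'): window [7,8] length 2
Longest substring with no repeats: "fdcg" with length 4

4


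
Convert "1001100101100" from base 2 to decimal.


Input: "1001100101100" in base 2
Positional expansion:
  Digit '1' (value 1) x 2^12 = 4096
  Digit '0' (value 0) x 2^11 = 0
  Digit '0' (value 0) x 2^10 = 0
  Digit '1' (value 1) x 2^9 = 512
  Digit '1' (value 1) x 2^8 = 256
  Digit '0' (value 0) x 2^7 = 0
  Digit '0' (value 0) x 2^6 = 0
  Digit '1' (value 1) x 2^5 = 32
  Digit '0' (value 0) x 2^4 = 0
  Digit '1' (value 1) x 2^3 = 8
  Digit '1' (value 1) x 2^2 = 4
  Digit '0' (value 0) x 2^1 = 0
  Digit '0' (value 0) x 2^0 = 0
Sum = 4908

4908


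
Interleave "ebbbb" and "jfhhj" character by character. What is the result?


Interleaving "ebbbb" and "jfhhj":
  Position 0: 'e' from first, 'j' from second => "ej"
  Position 1: 'b' from first, 'f' from second => "bf"
  Position 2: 'b' from first, 'h' from second => "bh"
  Position 3: 'b' from first, 'h' from second => "bh"
  Position 4: 'b' from first, 'j' from second => "bj"
Result: ejbfbhbhbj

ejbfbhbhbj


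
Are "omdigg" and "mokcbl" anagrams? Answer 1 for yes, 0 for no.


Strings: "omdigg", "mokcbl"
Sorted first:  dggimo
Sorted second: bcklmo
Differ at position 0: 'd' vs 'b' => not anagrams

0


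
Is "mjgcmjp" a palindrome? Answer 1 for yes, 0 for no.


Input: mjgcmjp
Reversed: pjmcgjm
  Compare pos 0 ('m') with pos 6 ('p'): MISMATCH
  Compare pos 1 ('j') with pos 5 ('j'): match
  Compare pos 2 ('g') with pos 4 ('m'): MISMATCH
Result: not a palindrome

0


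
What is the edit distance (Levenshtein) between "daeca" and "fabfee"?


Computing edit distance: "daeca" -> "fabfee"
DP table:
           f    a    b    f    e    e
      0    1    2    3    4    5    6
  d   1    1    2    3    4    5    6
  a   2    2    1    2    3    4    5
  e   3    3    2    2    3    3    4
  c   4    4    3    3    3    4    4
  a   5    5    4    4    4    4    5
Edit distance = dp[5][6] = 5

5


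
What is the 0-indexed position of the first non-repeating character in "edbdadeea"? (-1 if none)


Input: edbdadeea
Character frequencies:
  'a': 2
  'b': 1
  'd': 3
  'e': 3
Scanning left to right for freq == 1:
  Position 0 ('e'): freq=3, skip
  Position 1 ('d'): freq=3, skip
  Position 2 ('b'): unique! => answer = 2

2


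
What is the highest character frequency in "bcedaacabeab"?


Input: bcedaacabeab
Character counts:
  'a': 4
  'b': 3
  'c': 2
  'd': 1
  'e': 2
Maximum frequency: 4

4


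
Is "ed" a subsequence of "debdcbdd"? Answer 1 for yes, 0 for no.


Check if "ed" is a subsequence of "debdcbdd"
Greedy scan:
  Position 0 ('d'): no match needed
  Position 1 ('e'): matches sub[0] = 'e'
  Position 2 ('b'): no match needed
  Position 3 ('d'): matches sub[1] = 'd'
  Position 4 ('c'): no match needed
  Position 5 ('b'): no match needed
  Position 6 ('d'): no match needed
  Position 7 ('d'): no match needed
All 2 characters matched => is a subsequence

1


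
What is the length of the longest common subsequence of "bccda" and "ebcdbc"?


LCS of "bccda" and "ebcdbc"
DP table:
           e    b    c    d    b    c
      0    0    0    0    0    0    0
  b   0    0    1    1    1    1    1
  c   0    0    1    2    2    2    2
  c   0    0    1    2    2    2    3
  d   0    0    1    2    3    3    3
  a   0    0    1    2    3    3    3
LCS length = dp[5][6] = 3

3


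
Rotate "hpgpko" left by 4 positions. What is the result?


Input: "hpgpko", rotate left by 4
First 4 characters: "hpgp"
Remaining characters: "ko"
Concatenate remaining + first: "ko" + "hpgp" = "kohpgp"

kohpgp


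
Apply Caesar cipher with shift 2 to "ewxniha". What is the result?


Caesar cipher: shift "ewxniha" by 2
  'e' (pos 4) + 2 = pos 6 = 'g'
  'w' (pos 22) + 2 = pos 24 = 'y'
  'x' (pos 23) + 2 = pos 25 = 'z'
  'n' (pos 13) + 2 = pos 15 = 'p'
  'i' (pos 8) + 2 = pos 10 = 'k'
  'h' (pos 7) + 2 = pos 9 = 'j'
  'a' (pos 0) + 2 = pos 2 = 'c'
Result: gyzpkjc

gyzpkjc


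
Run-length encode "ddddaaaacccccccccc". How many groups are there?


Input: ddddaaaacccccccccc
Scanning for consecutive runs:
  Group 1: 'd' x 4 (positions 0-3)
  Group 2: 'a' x 4 (positions 4-7)
  Group 3: 'c' x 10 (positions 8-17)
Total groups: 3

3


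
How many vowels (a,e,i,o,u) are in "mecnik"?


Input: mecnik
Checking each character:
  'm' at position 0: consonant
  'e' at position 1: vowel (running total: 1)
  'c' at position 2: consonant
  'n' at position 3: consonant
  'i' at position 4: vowel (running total: 2)
  'k' at position 5: consonant
Total vowels: 2

2


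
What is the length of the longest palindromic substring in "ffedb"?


Input: "ffedb"
Checking substrings for palindromes:
  [0:2] "ff" (len 2) => palindrome
Longest palindromic substring: "ff" with length 2

2


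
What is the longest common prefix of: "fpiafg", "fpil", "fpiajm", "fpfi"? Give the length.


Words: fpiafg, fpil, fpiajm, fpfi
  Position 0: all 'f' => match
  Position 1: all 'p' => match
  Position 2: ('i', 'i', 'i', 'f') => mismatch, stop
LCP = "fp" (length 2)

2


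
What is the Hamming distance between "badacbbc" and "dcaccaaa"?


Comparing "badacbbc" and "dcaccaaa" position by position:
  Position 0: 'b' vs 'd' => differ
  Position 1: 'a' vs 'c' => differ
  Position 2: 'd' vs 'a' => differ
  Position 3: 'a' vs 'c' => differ
  Position 4: 'c' vs 'c' => same
  Position 5: 'b' vs 'a' => differ
  Position 6: 'b' vs 'a' => differ
  Position 7: 'c' vs 'a' => differ
Total differences (Hamming distance): 7

7


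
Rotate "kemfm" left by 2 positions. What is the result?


Input: "kemfm", rotate left by 2
First 2 characters: "ke"
Remaining characters: "mfm"
Concatenate remaining + first: "mfm" + "ke" = "mfmke"

mfmke


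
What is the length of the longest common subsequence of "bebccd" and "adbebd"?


LCS of "bebccd" and "adbebd"
DP table:
           a    d    b    e    b    d
      0    0    0    0    0    0    0
  b   0    0    0    1    1    1    1
  e   0    0    0    1    2    2    2
  b   0    0    0    1    2    3    3
  c   0    0    0    1    2    3    3
  c   0    0    0    1    2    3    3
  d   0    0    1    1    2    3    4
LCS length = dp[6][6] = 4

4


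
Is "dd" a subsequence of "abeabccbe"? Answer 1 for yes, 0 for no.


Check if "dd" is a subsequence of "abeabccbe"
Greedy scan:
  Position 0 ('a'): no match needed
  Position 1 ('b'): no match needed
  Position 2 ('e'): no match needed
  Position 3 ('a'): no match needed
  Position 4 ('b'): no match needed
  Position 5 ('c'): no match needed
  Position 6 ('c'): no match needed
  Position 7 ('b'): no match needed
  Position 8 ('e'): no match needed
Only matched 0/2 characters => not a subsequence

0


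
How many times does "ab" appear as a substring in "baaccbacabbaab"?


Searching for "ab" in "baaccbacabbaab"
Scanning each position:
  Position 0: "ba" => no
  Position 1: "aa" => no
  Position 2: "ac" => no
  Position 3: "cc" => no
  Position 4: "cb" => no
  Position 5: "ba" => no
  Position 6: "ac" => no
  Position 7: "ca" => no
  Position 8: "ab" => MATCH
  Position 9: "bb" => no
  Position 10: "ba" => no
  Position 11: "aa" => no
  Position 12: "ab" => MATCH
Total occurrences: 2

2


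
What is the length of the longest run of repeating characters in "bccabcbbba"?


Input: "bccabcbbba"
Scanning for longest run:
  Position 1 ('c'): new char, reset run to 1
  Position 2 ('c'): continues run of 'c', length=2
  Position 3 ('a'): new char, reset run to 1
  Position 4 ('b'): new char, reset run to 1
  Position 5 ('c'): new char, reset run to 1
  Position 6 ('b'): new char, reset run to 1
  Position 7 ('b'): continues run of 'b', length=2
  Position 8 ('b'): continues run of 'b', length=3
  Position 9 ('a'): new char, reset run to 1
Longest run: 'b' with length 3

3


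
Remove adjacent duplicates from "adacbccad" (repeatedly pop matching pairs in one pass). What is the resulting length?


Input: adacbccad
Stack-based adjacent duplicate removal:
  Read 'a': push. Stack: a
  Read 'd': push. Stack: ad
  Read 'a': push. Stack: ada
  Read 'c': push. Stack: adac
  Read 'b': push. Stack: adacb
  Read 'c': push. Stack: adacbc
  Read 'c': matches stack top 'c' => pop. Stack: adacb
  Read 'a': push. Stack: adacba
  Read 'd': push. Stack: adacbad
Final stack: "adacbad" (length 7)

7


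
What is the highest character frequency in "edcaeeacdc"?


Input: edcaeeacdc
Character counts:
  'a': 2
  'c': 3
  'd': 2
  'e': 3
Maximum frequency: 3

3


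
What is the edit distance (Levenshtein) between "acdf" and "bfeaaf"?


Computing edit distance: "acdf" -> "bfeaaf"
DP table:
           b    f    e    a    a    f
      0    1    2    3    4    5    6
  a   1    1    2    3    3    4    5
  c   2    2    2    3    4    4    5
  d   3    3    3    3    4    5    5
  f   4    4    3    4    4    5    5
Edit distance = dp[4][6] = 5

5


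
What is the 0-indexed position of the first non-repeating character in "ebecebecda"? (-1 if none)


Input: ebecebecda
Character frequencies:
  'a': 1
  'b': 2
  'c': 2
  'd': 1
  'e': 4
Scanning left to right for freq == 1:
  Position 0 ('e'): freq=4, skip
  Position 1 ('b'): freq=2, skip
  Position 2 ('e'): freq=4, skip
  Position 3 ('c'): freq=2, skip
  Position 4 ('e'): freq=4, skip
  Position 5 ('b'): freq=2, skip
  Position 6 ('e'): freq=4, skip
  Position 7 ('c'): freq=2, skip
  Position 8 ('d'): unique! => answer = 8

8


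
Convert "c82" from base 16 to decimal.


Input: "c82" in base 16
Positional expansion:
  Digit 'c' (value 12) x 16^2 = 3072
  Digit '8' (value 8) x 16^1 = 128
  Digit '2' (value 2) x 16^0 = 2
Sum = 3202

3202


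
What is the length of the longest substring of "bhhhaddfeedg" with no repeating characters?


Input: "bhhhaddfeedg"
Sliding window (track last position of each char):
  Position 0 ('b'): window [0,0] length 1 -- new best
  Position 1 ('h'): window [0,1] length 2 -- new best
  Position 2 ('h'): repeat (last at 1), move window start to 2
  Position 2 ('h'): window [2,2] length 1
  Position 3 ('h'): repeat (last at 2), move window start to 3
  Position 3 ('h'): window [3,3] length 1
  Position 4 ('a'): window [3,4] length 2
  Position 5 ('d'): window [3,5] length 3 -- new best
  Position 6 ('d'): repeat (last at 5), move window start to 6
  Position 6 ('d'): window [6,6] length 1
  Position 7 ('f'): window [6,7] length 2
  Position 8 ('e'): window [6,8] length 3
  Position 9 ('e'): repeat (last at 8), move window start to 9
  Position 9 ('e'): window [9,9] length 1
  Position 10 ('d'): window [9,10] length 2
  Position 11 ('g'): window [9,11] length 3
Longest substring with no repeats: "had" with length 3

3


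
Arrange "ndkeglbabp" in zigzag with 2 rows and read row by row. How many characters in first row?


Zigzag "ndkeglbabp" into 2 rows:
Placing characters:
  'n' => row 0
  'd' => row 1
  'k' => row 0
  'e' => row 1
  'g' => row 0
  'l' => row 1
  'b' => row 0
  'a' => row 1
  'b' => row 0
  'p' => row 1
Rows:
  Row 0: "nkgbb"
  Row 1: "delap"
First row length: 5

5


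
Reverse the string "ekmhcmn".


Input: ekmhcmn
Reading characters right to left:
  Position 6: 'n'
  Position 5: 'm'
  Position 4: 'c'
  Position 3: 'h'
  Position 2: 'm'
  Position 1: 'k'
  Position 0: 'e'
Reversed: nmchmke

nmchmke


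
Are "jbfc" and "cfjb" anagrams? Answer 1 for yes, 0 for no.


Strings: "jbfc", "cfjb"
Sorted first:  bcfj
Sorted second: bcfj
Sorted forms match => anagrams

1


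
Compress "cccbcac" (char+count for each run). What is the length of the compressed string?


Input: cccbcac
Runs:
  'c' x 3 => "c3"
  'b' x 1 => "b1"
  'c' x 1 => "c1"
  'a' x 1 => "a1"
  'c' x 1 => "c1"
Compressed: "c3b1c1a1c1"
Compressed length: 10

10


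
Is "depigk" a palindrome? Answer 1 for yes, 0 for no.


Input: depigk
Reversed: kgiped
  Compare pos 0 ('d') with pos 5 ('k'): MISMATCH
  Compare pos 1 ('e') with pos 4 ('g'): MISMATCH
  Compare pos 2 ('p') with pos 3 ('i'): MISMATCH
Result: not a palindrome

0


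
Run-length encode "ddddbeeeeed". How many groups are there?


Input: ddddbeeeeed
Scanning for consecutive runs:
  Group 1: 'd' x 4 (positions 0-3)
  Group 2: 'b' x 1 (positions 4-4)
  Group 3: 'e' x 5 (positions 5-9)
  Group 4: 'd' x 1 (positions 10-10)
Total groups: 4

4


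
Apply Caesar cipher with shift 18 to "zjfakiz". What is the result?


Caesar cipher: shift "zjfakiz" by 18
  'z' (pos 25) + 18 = pos 17 = 'r'
  'j' (pos 9) + 18 = pos 1 = 'b'
  'f' (pos 5) + 18 = pos 23 = 'x'
  'a' (pos 0) + 18 = pos 18 = 's'
  'k' (pos 10) + 18 = pos 2 = 'c'
  'i' (pos 8) + 18 = pos 0 = 'a'
  'z' (pos 25) + 18 = pos 17 = 'r'
Result: rbxscar

rbxscar


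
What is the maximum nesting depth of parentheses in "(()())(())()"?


Input: "(()())(())()"
Tracking depth:
  Position 0 '(': depth becomes 1
  Position 1 '(': depth becomes 2
  Position 2 ')': depth becomes 1
  Position 3 '(': depth becomes 2
  Position 4 ')': depth becomes 1
  Position 5 ')': depth becomes 0
  Position 6 '(': depth becomes 1
  Position 7 '(': depth becomes 2
  Position 8 ')': depth becomes 1
  Position 9 ')': depth becomes 0
  Position 10 '(': depth becomes 1
  Position 11 ')': depth becomes 0
Maximum depth reached: 2

2


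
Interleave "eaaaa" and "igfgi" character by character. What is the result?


Interleaving "eaaaa" and "igfgi":
  Position 0: 'e' from first, 'i' from second => "ei"
  Position 1: 'a' from first, 'g' from second => "ag"
  Position 2: 'a' from first, 'f' from second => "af"
  Position 3: 'a' from first, 'g' from second => "ag"
  Position 4: 'a' from first, 'i' from second => "ai"
Result: eiagafagai

eiagafagai


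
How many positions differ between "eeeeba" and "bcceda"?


Comparing "eeeeba" and "bcceda" position by position:
  Position 0: 'e' vs 'b' => DIFFER
  Position 1: 'e' vs 'c' => DIFFER
  Position 2: 'e' vs 'c' => DIFFER
  Position 3: 'e' vs 'e' => same
  Position 4: 'b' vs 'd' => DIFFER
  Position 5: 'a' vs 'a' => same
Positions that differ: 4

4


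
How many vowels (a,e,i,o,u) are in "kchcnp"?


Input: kchcnp
Checking each character:
  'k' at position 0: consonant
  'c' at position 1: consonant
  'h' at position 2: consonant
  'c' at position 3: consonant
  'n' at position 4: consonant
  'p' at position 5: consonant
Total vowels: 0

0


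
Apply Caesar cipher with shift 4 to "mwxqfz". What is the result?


Caesar cipher: shift "mwxqfz" by 4
  'm' (pos 12) + 4 = pos 16 = 'q'
  'w' (pos 22) + 4 = pos 0 = 'a'
  'x' (pos 23) + 4 = pos 1 = 'b'
  'q' (pos 16) + 4 = pos 20 = 'u'
  'f' (pos 5) + 4 = pos 9 = 'j'
  'z' (pos 25) + 4 = pos 3 = 'd'
Result: qabujd

qabujd


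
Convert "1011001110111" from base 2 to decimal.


Input: "1011001110111" in base 2
Positional expansion:
  Digit '1' (value 1) x 2^12 = 4096
  Digit '0' (value 0) x 2^11 = 0
  Digit '1' (value 1) x 2^10 = 1024
  Digit '1' (value 1) x 2^9 = 512
  Digit '0' (value 0) x 2^8 = 0
  Digit '0' (value 0) x 2^7 = 0
  Digit '1' (value 1) x 2^6 = 64
  Digit '1' (value 1) x 2^5 = 32
  Digit '1' (value 1) x 2^4 = 16
  Digit '0' (value 0) x 2^3 = 0
  Digit '1' (value 1) x 2^2 = 4
  Digit '1' (value 1) x 2^1 = 2
  Digit '1' (value 1) x 2^0 = 1
Sum = 5751

5751


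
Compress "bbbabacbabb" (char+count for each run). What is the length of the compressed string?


Input: bbbabacbabb
Runs:
  'b' x 3 => "b3"
  'a' x 1 => "a1"
  'b' x 1 => "b1"
  'a' x 1 => "a1"
  'c' x 1 => "c1"
  'b' x 1 => "b1"
  'a' x 1 => "a1"
  'b' x 2 => "b2"
Compressed: "b3a1b1a1c1b1a1b2"
Compressed length: 16

16


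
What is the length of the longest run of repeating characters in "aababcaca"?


Input: "aababcaca"
Scanning for longest run:
  Position 1 ('a'): continues run of 'a', length=2
  Position 2 ('b'): new char, reset run to 1
  Position 3 ('a'): new char, reset run to 1
  Position 4 ('b'): new char, reset run to 1
  Position 5 ('c'): new char, reset run to 1
  Position 6 ('a'): new char, reset run to 1
  Position 7 ('c'): new char, reset run to 1
  Position 8 ('a'): new char, reset run to 1
Longest run: 'a' with length 2

2


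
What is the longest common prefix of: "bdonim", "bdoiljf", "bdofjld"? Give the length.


Words: bdonim, bdoiljf, bdofjld
  Position 0: all 'b' => match
  Position 1: all 'd' => match
  Position 2: all 'o' => match
  Position 3: ('n', 'i', 'f') => mismatch, stop
LCP = "bdo" (length 3)

3


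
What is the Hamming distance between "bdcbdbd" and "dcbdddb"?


Comparing "bdcbdbd" and "dcbdddb" position by position:
  Position 0: 'b' vs 'd' => differ
  Position 1: 'd' vs 'c' => differ
  Position 2: 'c' vs 'b' => differ
  Position 3: 'b' vs 'd' => differ
  Position 4: 'd' vs 'd' => same
  Position 5: 'b' vs 'd' => differ
  Position 6: 'd' vs 'b' => differ
Total differences (Hamming distance): 6

6


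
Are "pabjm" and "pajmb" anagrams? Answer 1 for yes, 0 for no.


Strings: "pabjm", "pajmb"
Sorted first:  abjmp
Sorted second: abjmp
Sorted forms match => anagrams

1


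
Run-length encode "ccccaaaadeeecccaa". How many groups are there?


Input: ccccaaaadeeecccaa
Scanning for consecutive runs:
  Group 1: 'c' x 4 (positions 0-3)
  Group 2: 'a' x 4 (positions 4-7)
  Group 3: 'd' x 1 (positions 8-8)
  Group 4: 'e' x 3 (positions 9-11)
  Group 5: 'c' x 3 (positions 12-14)
  Group 6: 'a' x 2 (positions 15-16)
Total groups: 6

6


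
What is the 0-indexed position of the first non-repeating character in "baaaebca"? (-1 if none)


Input: baaaebca
Character frequencies:
  'a': 4
  'b': 2
  'c': 1
  'e': 1
Scanning left to right for freq == 1:
  Position 0 ('b'): freq=2, skip
  Position 1 ('a'): freq=4, skip
  Position 2 ('a'): freq=4, skip
  Position 3 ('a'): freq=4, skip
  Position 4 ('e'): unique! => answer = 4

4


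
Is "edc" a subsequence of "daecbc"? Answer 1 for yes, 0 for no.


Check if "edc" is a subsequence of "daecbc"
Greedy scan:
  Position 0 ('d'): no match needed
  Position 1 ('a'): no match needed
  Position 2 ('e'): matches sub[0] = 'e'
  Position 3 ('c'): no match needed
  Position 4 ('b'): no match needed
  Position 5 ('c'): no match needed
Only matched 1/3 characters => not a subsequence

0


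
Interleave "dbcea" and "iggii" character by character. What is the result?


Interleaving "dbcea" and "iggii":
  Position 0: 'd' from first, 'i' from second => "di"
  Position 1: 'b' from first, 'g' from second => "bg"
  Position 2: 'c' from first, 'g' from second => "cg"
  Position 3: 'e' from first, 'i' from second => "ei"
  Position 4: 'a' from first, 'i' from second => "ai"
Result: dibgcgeiai

dibgcgeiai


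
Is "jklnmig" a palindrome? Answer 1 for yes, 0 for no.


Input: jklnmig
Reversed: gimnlkj
  Compare pos 0 ('j') with pos 6 ('g'): MISMATCH
  Compare pos 1 ('k') with pos 5 ('i'): MISMATCH
  Compare pos 2 ('l') with pos 4 ('m'): MISMATCH
Result: not a palindrome

0


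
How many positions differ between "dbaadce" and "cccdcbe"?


Comparing "dbaadce" and "cccdcbe" position by position:
  Position 0: 'd' vs 'c' => DIFFER
  Position 1: 'b' vs 'c' => DIFFER
  Position 2: 'a' vs 'c' => DIFFER
  Position 3: 'a' vs 'd' => DIFFER
  Position 4: 'd' vs 'c' => DIFFER
  Position 5: 'c' vs 'b' => DIFFER
  Position 6: 'e' vs 'e' => same
Positions that differ: 6

6


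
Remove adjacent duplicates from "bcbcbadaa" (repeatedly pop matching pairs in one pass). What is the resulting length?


Input: bcbcbadaa
Stack-based adjacent duplicate removal:
  Read 'b': push. Stack: b
  Read 'c': push. Stack: bc
  Read 'b': push. Stack: bcb
  Read 'c': push. Stack: bcbc
  Read 'b': push. Stack: bcbcb
  Read 'a': push. Stack: bcbcba
  Read 'd': push. Stack: bcbcbad
  Read 'a': push. Stack: bcbcbada
  Read 'a': matches stack top 'a' => pop. Stack: bcbcbad
Final stack: "bcbcbad" (length 7)

7


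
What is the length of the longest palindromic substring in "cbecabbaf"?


Input: "cbecabbaf"
Checking substrings for palindromes:
  [4:8] "abba" (len 4) => palindrome
  [5:7] "bb" (len 2) => palindrome
Longest palindromic substring: "abba" with length 4

4


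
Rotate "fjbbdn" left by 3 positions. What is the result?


Input: "fjbbdn", rotate left by 3
First 3 characters: "fjb"
Remaining characters: "bdn"
Concatenate remaining + first: "bdn" + "fjb" = "bdnfjb"

bdnfjb


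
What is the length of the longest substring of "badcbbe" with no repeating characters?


Input: "badcbbe"
Sliding window (track last position of each char):
  Position 0 ('b'): window [0,0] length 1 -- new best
  Position 1 ('a'): window [0,1] length 2 -- new best
  Position 2 ('d'): window [0,2] length 3 -- new best
  Position 3 ('c'): window [0,3] length 4 -- new best
  Position 4 ('b'): repeat (last at 0), move window start to 1
  Position 4 ('b'): window [1,4] length 4
  Position 5 ('b'): repeat (last at 4), move window start to 5
  Position 5 ('b'): window [5,5] length 1
  Position 6 ('e'): window [5,6] length 2
Longest substring with no repeats: "badc" with length 4

4


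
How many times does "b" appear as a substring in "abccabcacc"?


Searching for "b" in "abccabcacc"
Scanning each position:
  Position 0: "a" => no
  Position 1: "b" => MATCH
  Position 2: "c" => no
  Position 3: "c" => no
  Position 4: "a" => no
  Position 5: "b" => MATCH
  Position 6: "c" => no
  Position 7: "a" => no
  Position 8: "c" => no
  Position 9: "c" => no
Total occurrences: 2

2


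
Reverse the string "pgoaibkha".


Input: pgoaibkha
Reading characters right to left:
  Position 8: 'a'
  Position 7: 'h'
  Position 6: 'k'
  Position 5: 'b'
  Position 4: 'i'
  Position 3: 'a'
  Position 2: 'o'
  Position 1: 'g'
  Position 0: 'p'
Reversed: ahkbiaogp

ahkbiaogp


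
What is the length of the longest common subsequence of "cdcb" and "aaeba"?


LCS of "cdcb" and "aaeba"
DP table:
           a    a    e    b    a
      0    0    0    0    0    0
  c   0    0    0    0    0    0
  d   0    0    0    0    0    0
  c   0    0    0    0    0    0
  b   0    0    0    0    1    1
LCS length = dp[4][5] = 1

1


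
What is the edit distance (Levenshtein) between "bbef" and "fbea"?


Computing edit distance: "bbef" -> "fbea"
DP table:
           f    b    e    a
      0    1    2    3    4
  b   1    1    1    2    3
  b   2    2    1    2    3
  e   3    3    2    1    2
  f   4    3    3    2    2
Edit distance = dp[4][4] = 2

2


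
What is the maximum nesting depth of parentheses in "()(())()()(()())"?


Input: "()(())()()(()())"
Tracking depth:
  Position 0 '(': depth becomes 1
  Position 1 ')': depth becomes 0
  Position 2 '(': depth becomes 1
  Position 3 '(': depth becomes 2
  Position 4 ')': depth becomes 1
  Position 5 ')': depth becomes 0
  Position 6 '(': depth becomes 1
  Position 7 ')': depth becomes 0
  Position 8 '(': depth becomes 1
  Position 9 ')': depth becomes 0
  Position 10 '(': depth becomes 1
  Position 11 '(': depth becomes 2
  Position 12 ')': depth becomes 1
  Position 13 '(': depth becomes 2
  Position 14 ')': depth becomes 1
  Position 15 ')': depth becomes 0
Maximum depth reached: 2

2


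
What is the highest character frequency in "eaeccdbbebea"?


Input: eaeccdbbebea
Character counts:
  'a': 2
  'b': 3
  'c': 2
  'd': 1
  'e': 4
Maximum frequency: 4

4


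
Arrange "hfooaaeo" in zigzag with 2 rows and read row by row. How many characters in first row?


Zigzag "hfooaaeo" into 2 rows:
Placing characters:
  'h' => row 0
  'f' => row 1
  'o' => row 0
  'o' => row 1
  'a' => row 0
  'a' => row 1
  'e' => row 0
  'o' => row 1
Rows:
  Row 0: "hoae"
  Row 1: "foao"
First row length: 4

4


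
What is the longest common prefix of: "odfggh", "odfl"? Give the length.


Words: odfggh, odfl
  Position 0: all 'o' => match
  Position 1: all 'd' => match
  Position 2: all 'f' => match
  Position 3: ('g', 'l') => mismatch, stop
LCP = "odf" (length 3)

3


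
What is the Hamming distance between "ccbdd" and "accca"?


Comparing "ccbdd" and "accca" position by position:
  Position 0: 'c' vs 'a' => differ
  Position 1: 'c' vs 'c' => same
  Position 2: 'b' vs 'c' => differ
  Position 3: 'd' vs 'c' => differ
  Position 4: 'd' vs 'a' => differ
Total differences (Hamming distance): 4

4


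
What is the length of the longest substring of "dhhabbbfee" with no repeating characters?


Input: "dhhabbbfee"
Sliding window (track last position of each char):
  Position 0 ('d'): window [0,0] length 1 -- new best
  Position 1 ('h'): window [0,1] length 2 -- new best
  Position 2 ('h'): repeat (last at 1), move window start to 2
  Position 2 ('h'): window [2,2] length 1
  Position 3 ('a'): window [2,3] length 2
  Position 4 ('b'): window [2,4] length 3 -- new best
  Position 5 ('b'): repeat (last at 4), move window start to 5
  Position 5 ('b'): window [5,5] length 1
  Position 6 ('b'): repeat (last at 5), move window start to 6
  Position 6 ('b'): window [6,6] length 1
  Position 7 ('f'): window [6,7] length 2
  Position 8 ('e'): window [6,8] length 3
  Position 9 ('e'): repeat (last at 8), move window start to 9
  Position 9 ('e'): window [9,9] length 1
Longest substring with no repeats: "hab" with length 3

3


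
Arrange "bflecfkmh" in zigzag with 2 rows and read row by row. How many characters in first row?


Zigzag "bflecfkmh" into 2 rows:
Placing characters:
  'b' => row 0
  'f' => row 1
  'l' => row 0
  'e' => row 1
  'c' => row 0
  'f' => row 1
  'k' => row 0
  'm' => row 1
  'h' => row 0
Rows:
  Row 0: "blckh"
  Row 1: "fefm"
First row length: 5

5


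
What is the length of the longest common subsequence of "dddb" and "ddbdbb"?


LCS of "dddb" and "ddbdbb"
DP table:
           d    d    b    d    b    b
      0    0    0    0    0    0    0
  d   0    1    1    1    1    1    1
  d   0    1    2    2    2    2    2
  d   0    1    2    2    3    3    3
  b   0    1    2    3    3    4    4
LCS length = dp[4][6] = 4

4


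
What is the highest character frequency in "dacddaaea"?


Input: dacddaaea
Character counts:
  'a': 4
  'c': 1
  'd': 3
  'e': 1
Maximum frequency: 4

4


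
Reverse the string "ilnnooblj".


Input: ilnnooblj
Reading characters right to left:
  Position 8: 'j'
  Position 7: 'l'
  Position 6: 'b'
  Position 5: 'o'
  Position 4: 'o'
  Position 3: 'n'
  Position 2: 'n'
  Position 1: 'l'
  Position 0: 'i'
Reversed: jlboonnli

jlboonnli


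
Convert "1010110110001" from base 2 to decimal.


Input: "1010110110001" in base 2
Positional expansion:
  Digit '1' (value 1) x 2^12 = 4096
  Digit '0' (value 0) x 2^11 = 0
  Digit '1' (value 1) x 2^10 = 1024
  Digit '0' (value 0) x 2^9 = 0
  Digit '1' (value 1) x 2^8 = 256
  Digit '1' (value 1) x 2^7 = 128
  Digit '0' (value 0) x 2^6 = 0
  Digit '1' (value 1) x 2^5 = 32
  Digit '1' (value 1) x 2^4 = 16
  Digit '0' (value 0) x 2^3 = 0
  Digit '0' (value 0) x 2^2 = 0
  Digit '0' (value 0) x 2^1 = 0
  Digit '1' (value 1) x 2^0 = 1
Sum = 5553

5553


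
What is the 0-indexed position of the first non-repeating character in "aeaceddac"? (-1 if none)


Input: aeaceddac
Character frequencies:
  'a': 3
  'c': 2
  'd': 2
  'e': 2
Scanning left to right for freq == 1:
  Position 0 ('a'): freq=3, skip
  Position 1 ('e'): freq=2, skip
  Position 2 ('a'): freq=3, skip
  Position 3 ('c'): freq=2, skip
  Position 4 ('e'): freq=2, skip
  Position 5 ('d'): freq=2, skip
  Position 6 ('d'): freq=2, skip
  Position 7 ('a'): freq=3, skip
  Position 8 ('c'): freq=2, skip
  No unique character found => answer = -1

-1


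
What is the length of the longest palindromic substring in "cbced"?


Input: "cbced"
Checking substrings for palindromes:
  [0:3] "cbc" (len 3) => palindrome
Longest palindromic substring: "cbc" with length 3

3


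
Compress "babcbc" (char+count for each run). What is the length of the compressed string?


Input: babcbc
Runs:
  'b' x 1 => "b1"
  'a' x 1 => "a1"
  'b' x 1 => "b1"
  'c' x 1 => "c1"
  'b' x 1 => "b1"
  'c' x 1 => "c1"
Compressed: "b1a1b1c1b1c1"
Compressed length: 12

12


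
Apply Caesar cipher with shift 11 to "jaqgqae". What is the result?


Caesar cipher: shift "jaqgqae" by 11
  'j' (pos 9) + 11 = pos 20 = 'u'
  'a' (pos 0) + 11 = pos 11 = 'l'
  'q' (pos 16) + 11 = pos 1 = 'b'
  'g' (pos 6) + 11 = pos 17 = 'r'
  'q' (pos 16) + 11 = pos 1 = 'b'
  'a' (pos 0) + 11 = pos 11 = 'l'
  'e' (pos 4) + 11 = pos 15 = 'p'
Result: ulbrblp

ulbrblp


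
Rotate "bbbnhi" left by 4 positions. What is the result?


Input: "bbbnhi", rotate left by 4
First 4 characters: "bbbn"
Remaining characters: "hi"
Concatenate remaining + first: "hi" + "bbbn" = "hibbbn"

hibbbn


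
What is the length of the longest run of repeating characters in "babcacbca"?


Input: "babcacbca"
Scanning for longest run:
  Position 1 ('a'): new char, reset run to 1
  Position 2 ('b'): new char, reset run to 1
  Position 3 ('c'): new char, reset run to 1
  Position 4 ('a'): new char, reset run to 1
  Position 5 ('c'): new char, reset run to 1
  Position 6 ('b'): new char, reset run to 1
  Position 7 ('c'): new char, reset run to 1
  Position 8 ('a'): new char, reset run to 1
Longest run: 'b' with length 1

1


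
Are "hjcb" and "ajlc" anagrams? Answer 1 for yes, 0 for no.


Strings: "hjcb", "ajlc"
Sorted first:  bchj
Sorted second: acjl
Differ at position 0: 'b' vs 'a' => not anagrams

0


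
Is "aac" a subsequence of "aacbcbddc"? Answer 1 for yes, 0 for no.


Check if "aac" is a subsequence of "aacbcbddc"
Greedy scan:
  Position 0 ('a'): matches sub[0] = 'a'
  Position 1 ('a'): matches sub[1] = 'a'
  Position 2 ('c'): matches sub[2] = 'c'
  Position 3 ('b'): no match needed
  Position 4 ('c'): no match needed
  Position 5 ('b'): no match needed
  Position 6 ('d'): no match needed
  Position 7 ('d'): no match needed
  Position 8 ('c'): no match needed
All 3 characters matched => is a subsequence

1


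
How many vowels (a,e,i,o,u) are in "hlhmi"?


Input: hlhmi
Checking each character:
  'h' at position 0: consonant
  'l' at position 1: consonant
  'h' at position 2: consonant
  'm' at position 3: consonant
  'i' at position 4: vowel (running total: 1)
Total vowels: 1

1


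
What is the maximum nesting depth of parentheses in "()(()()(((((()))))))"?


Input: "()(()()(((((()))))))"
Tracking depth:
  Position 0 '(': depth becomes 1
  Position 1 ')': depth becomes 0
  Position 2 '(': depth becomes 1
  Position 3 '(': depth becomes 2
  Position 4 ')': depth becomes 1
  Position 5 '(': depth becomes 2
  Position 6 ')': depth becomes 1
  Position 7 '(': depth becomes 2
  Position 8 '(': depth becomes 3
  Position 9 '(': depth becomes 4
  Position 10 '(': depth becomes 5
  Position 11 '(': depth becomes 6
  Position 12 '(': depth becomes 7
  Position 13 ')': depth becomes 6
  Position 14 ')': depth becomes 5
  Position 15 ')': depth becomes 4
  Position 16 ')': depth becomes 3
  Position 17 ')': depth becomes 2
  Position 18 ')': depth becomes 1
  Position 19 ')': depth becomes 0
Maximum depth reached: 7

7


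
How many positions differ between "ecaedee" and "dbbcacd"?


Comparing "ecaedee" and "dbbcacd" position by position:
  Position 0: 'e' vs 'd' => DIFFER
  Position 1: 'c' vs 'b' => DIFFER
  Position 2: 'a' vs 'b' => DIFFER
  Position 3: 'e' vs 'c' => DIFFER
  Position 4: 'd' vs 'a' => DIFFER
  Position 5: 'e' vs 'c' => DIFFER
  Position 6: 'e' vs 'd' => DIFFER
Positions that differ: 7

7


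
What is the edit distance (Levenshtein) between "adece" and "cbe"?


Computing edit distance: "adece" -> "cbe"
DP table:
           c    b    e
      0    1    2    3
  a   1    1    2    3
  d   2    2    2    3
  e   3    3    3    2
  c   4    3    4    3
  e   5    4    4    4
Edit distance = dp[5][3] = 4

4


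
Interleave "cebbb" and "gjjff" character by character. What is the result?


Interleaving "cebbb" and "gjjff":
  Position 0: 'c' from first, 'g' from second => "cg"
  Position 1: 'e' from first, 'j' from second => "ej"
  Position 2: 'b' from first, 'j' from second => "bj"
  Position 3: 'b' from first, 'f' from second => "bf"
  Position 4: 'b' from first, 'f' from second => "bf"
Result: cgejbjbfbf

cgejbjbfbf


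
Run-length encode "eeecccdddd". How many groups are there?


Input: eeecccdddd
Scanning for consecutive runs:
  Group 1: 'e' x 3 (positions 0-2)
  Group 2: 'c' x 3 (positions 3-5)
  Group 3: 'd' x 4 (positions 6-9)
Total groups: 3

3


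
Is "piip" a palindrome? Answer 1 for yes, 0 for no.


Input: piip
Reversed: piip
  Compare pos 0 ('p') with pos 3 ('p'): match
  Compare pos 1 ('i') with pos 2 ('i'): match
Result: palindrome

1


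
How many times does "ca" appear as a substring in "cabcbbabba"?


Searching for "ca" in "cabcbbabba"
Scanning each position:
  Position 0: "ca" => MATCH
  Position 1: "ab" => no
  Position 2: "bc" => no
  Position 3: "cb" => no
  Position 4: "bb" => no
  Position 5: "ba" => no
  Position 6: "ab" => no
  Position 7: "bb" => no
  Position 8: "ba" => no
Total occurrences: 1

1


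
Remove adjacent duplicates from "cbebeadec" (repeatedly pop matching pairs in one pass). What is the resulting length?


Input: cbebeadec
Stack-based adjacent duplicate removal:
  Read 'c': push. Stack: c
  Read 'b': push. Stack: cb
  Read 'e': push. Stack: cbe
  Read 'b': push. Stack: cbeb
  Read 'e': push. Stack: cbebe
  Read 'a': push. Stack: cbebea
  Read 'd': push. Stack: cbebead
  Read 'e': push. Stack: cbebeade
  Read 'c': push. Stack: cbebeadec
Final stack: "cbebeadec" (length 9)

9


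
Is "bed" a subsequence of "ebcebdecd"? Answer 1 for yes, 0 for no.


Check if "bed" is a subsequence of "ebcebdecd"
Greedy scan:
  Position 0 ('e'): no match needed
  Position 1 ('b'): matches sub[0] = 'b'
  Position 2 ('c'): no match needed
  Position 3 ('e'): matches sub[1] = 'e'
  Position 4 ('b'): no match needed
  Position 5 ('d'): matches sub[2] = 'd'
  Position 6 ('e'): no match needed
  Position 7 ('c'): no match needed
  Position 8 ('d'): no match needed
All 3 characters matched => is a subsequence

1
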